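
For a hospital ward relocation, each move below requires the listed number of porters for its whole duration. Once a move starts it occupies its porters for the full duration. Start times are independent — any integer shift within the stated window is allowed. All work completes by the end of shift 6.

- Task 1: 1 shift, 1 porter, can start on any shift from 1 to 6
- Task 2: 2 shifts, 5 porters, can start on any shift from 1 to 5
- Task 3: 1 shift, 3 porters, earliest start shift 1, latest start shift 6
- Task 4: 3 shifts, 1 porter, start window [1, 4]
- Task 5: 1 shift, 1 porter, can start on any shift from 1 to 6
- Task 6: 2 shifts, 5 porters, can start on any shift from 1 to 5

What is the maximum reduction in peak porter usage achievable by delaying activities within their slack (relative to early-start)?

10

Early-start peak: s1:16  s2:11  s3:1  s4:0  s5:0  s6:0 ⇒ 16.
Leveled (Task 1@1, Task 2@1, Task 3@3, Task 4@2, Task 5@3, Task 6@4): s1:6  s2:6  s3:5  s4:6  s5:5  s6:0 ⇒ 6.
Reduction 16 − 6 = 10.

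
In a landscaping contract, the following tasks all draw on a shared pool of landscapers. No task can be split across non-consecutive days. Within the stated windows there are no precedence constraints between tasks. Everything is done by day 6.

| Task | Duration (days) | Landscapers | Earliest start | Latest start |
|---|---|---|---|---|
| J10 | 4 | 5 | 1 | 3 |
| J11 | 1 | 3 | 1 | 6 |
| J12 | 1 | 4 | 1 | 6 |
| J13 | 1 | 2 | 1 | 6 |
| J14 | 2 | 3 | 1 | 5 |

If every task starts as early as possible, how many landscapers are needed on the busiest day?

17

Early-start schedule: J10@1, J11@1, J12@1, J13@1, J14@1.
Load per day: day 1: 17, day 2: 8, day 3: 5, day 4: 5, day 5: 0, day 6: 0.
Peak is 17.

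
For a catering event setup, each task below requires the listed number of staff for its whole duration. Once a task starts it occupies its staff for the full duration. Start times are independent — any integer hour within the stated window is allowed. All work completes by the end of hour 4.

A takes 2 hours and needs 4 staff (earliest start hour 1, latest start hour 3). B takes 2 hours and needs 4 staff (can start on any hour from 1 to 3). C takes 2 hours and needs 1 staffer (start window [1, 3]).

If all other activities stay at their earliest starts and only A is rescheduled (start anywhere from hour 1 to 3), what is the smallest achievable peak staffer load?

5

A@1: h1:9  h2:9  h3:0  h4:0 → peak 9
A@2: h1:5  h2:9  h3:4  h4:0 → peak 9
A@3: h1:5  h2:5  h3:4  h4:4 → peak 5
Best is A@3, peak 5.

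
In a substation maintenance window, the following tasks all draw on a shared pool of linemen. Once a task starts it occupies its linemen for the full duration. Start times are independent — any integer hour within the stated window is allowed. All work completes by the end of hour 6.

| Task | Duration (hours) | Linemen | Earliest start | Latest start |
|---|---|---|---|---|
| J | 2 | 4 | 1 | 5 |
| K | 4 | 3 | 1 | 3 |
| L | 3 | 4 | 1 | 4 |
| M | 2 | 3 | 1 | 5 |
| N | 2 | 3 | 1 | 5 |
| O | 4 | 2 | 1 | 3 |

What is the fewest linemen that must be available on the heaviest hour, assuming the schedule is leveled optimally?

10

Early-start (J@1, K@1, L@1, M@1, N@1, O@1) gives peak 19: h1:19  h2:19  h3:9  h4:5  h5:0  h6:0.
Shift L→3, N→5, O→3.
Schedule J@1, K@1, L@3, M@1, N@5, O@3: h1:10  h2:10  h3:9  h4:9  h5:9  h6:5 — peak 10.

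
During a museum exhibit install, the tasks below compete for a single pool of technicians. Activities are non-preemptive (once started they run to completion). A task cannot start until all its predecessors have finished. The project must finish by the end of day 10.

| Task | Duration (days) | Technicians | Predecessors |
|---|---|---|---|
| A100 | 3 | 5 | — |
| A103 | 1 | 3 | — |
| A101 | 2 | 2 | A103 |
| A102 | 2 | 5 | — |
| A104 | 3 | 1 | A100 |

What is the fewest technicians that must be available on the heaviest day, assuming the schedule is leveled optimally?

5

Early-start (A100@1, A103@1, A101@2, A102@1, A104@4) gives peak 13: d1:13  d2:12  d3:7  d4:1  d5:1  d6:1  d7:0  d8:0  d9:0  d10:0.
Shift A103→4, A101→5, A102→7.
Schedule A100@1, A103@4, A101@5, A102@7, A104@4: d1:5  d2:5  d3:5  d4:4  d5:3  d6:3  d7:5  d8:5  d9:0  d10:0 — peak 5.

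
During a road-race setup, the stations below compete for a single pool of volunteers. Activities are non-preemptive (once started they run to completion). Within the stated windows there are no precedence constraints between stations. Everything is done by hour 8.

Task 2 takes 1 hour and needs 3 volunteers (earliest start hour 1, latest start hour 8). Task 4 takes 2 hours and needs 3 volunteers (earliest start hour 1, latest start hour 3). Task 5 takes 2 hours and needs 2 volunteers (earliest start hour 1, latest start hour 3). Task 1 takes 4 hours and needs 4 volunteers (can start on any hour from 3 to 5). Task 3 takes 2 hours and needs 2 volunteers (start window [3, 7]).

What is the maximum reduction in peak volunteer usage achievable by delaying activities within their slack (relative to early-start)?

Early-start peak: h1:8  h2:5  h3:6  h4:6  h5:4  h6:4  h7:0  h8:0 ⇒ 8.
Leveled (Task 2@1, Task 4@2, Task 5@1, Task 1@5, Task 3@3): h1:5  h2:5  h3:5  h4:2  h5:4  h6:4  h7:4  h8:4 ⇒ 5.
Reduction 8 − 5 = 3.

3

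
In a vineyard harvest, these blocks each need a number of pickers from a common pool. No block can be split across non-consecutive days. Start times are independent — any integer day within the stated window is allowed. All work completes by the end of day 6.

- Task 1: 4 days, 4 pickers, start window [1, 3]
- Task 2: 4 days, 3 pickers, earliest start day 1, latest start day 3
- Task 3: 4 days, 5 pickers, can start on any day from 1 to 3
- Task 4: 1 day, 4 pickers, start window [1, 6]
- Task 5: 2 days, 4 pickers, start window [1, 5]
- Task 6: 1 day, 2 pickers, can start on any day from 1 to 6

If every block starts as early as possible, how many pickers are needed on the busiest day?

Early-start schedule: Task 1@1, Task 2@1, Task 3@1, Task 4@1, Task 5@1, Task 6@1.
Load per day: day 1: 22, day 2: 16, day 3: 12, day 4: 12, day 5: 0, day 6: 0.
Peak is 22.

22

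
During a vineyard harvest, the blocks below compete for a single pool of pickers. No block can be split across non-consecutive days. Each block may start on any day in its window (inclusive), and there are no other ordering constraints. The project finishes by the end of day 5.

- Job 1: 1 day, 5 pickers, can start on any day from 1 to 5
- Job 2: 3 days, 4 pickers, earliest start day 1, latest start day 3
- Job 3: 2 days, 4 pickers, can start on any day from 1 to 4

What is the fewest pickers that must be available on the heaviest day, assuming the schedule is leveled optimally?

Early-start (Job 1@1, Job 2@1, Job 3@1) gives peak 13: d1:13  d2:8  d3:4  d4:0  d5:0.
Shift Job 2→2, Job 3→2.
Schedule Job 1@1, Job 2@2, Job 3@2: d1:5  d2:8  d3:8  d4:4  d5:0 — peak 8.

8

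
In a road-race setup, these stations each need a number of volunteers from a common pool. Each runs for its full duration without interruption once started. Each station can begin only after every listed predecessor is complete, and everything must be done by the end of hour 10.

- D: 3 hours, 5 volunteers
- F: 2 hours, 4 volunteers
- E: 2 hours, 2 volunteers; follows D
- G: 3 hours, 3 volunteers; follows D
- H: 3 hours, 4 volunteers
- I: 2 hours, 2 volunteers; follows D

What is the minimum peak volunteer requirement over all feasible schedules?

7

Early-start (D@1, F@1, E@4, G@4, H@1, I@4) gives peak 13: h1:13  h2:13  h3:9  h4:7  h5:7  h6:3  h7:0  h8:0  h9:0  h10:0.
Shift F→4, G→6, H→6, I→9.
Schedule D@1, F@4, E@4, G@6, H@6, I@9: h1:5  h2:5  h3:5  h4:6  h5:6  h6:7  h7:7  h8:7  h9:2  h10:2 — peak 7.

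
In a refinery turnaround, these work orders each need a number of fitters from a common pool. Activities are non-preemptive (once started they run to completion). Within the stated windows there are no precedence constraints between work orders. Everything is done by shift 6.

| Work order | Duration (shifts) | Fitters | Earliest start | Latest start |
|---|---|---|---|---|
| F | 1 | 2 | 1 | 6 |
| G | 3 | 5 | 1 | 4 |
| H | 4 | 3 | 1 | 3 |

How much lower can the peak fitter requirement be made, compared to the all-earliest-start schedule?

2

Early-start peak: s1:10  s2:8  s3:8  s4:3  s5:0  s6:0 ⇒ 10.
Leveled (F@1, G@1, H@2): s1:7  s2:8  s3:8  s4:3  s5:3  s6:0 ⇒ 8.
Reduction 10 − 8 = 2.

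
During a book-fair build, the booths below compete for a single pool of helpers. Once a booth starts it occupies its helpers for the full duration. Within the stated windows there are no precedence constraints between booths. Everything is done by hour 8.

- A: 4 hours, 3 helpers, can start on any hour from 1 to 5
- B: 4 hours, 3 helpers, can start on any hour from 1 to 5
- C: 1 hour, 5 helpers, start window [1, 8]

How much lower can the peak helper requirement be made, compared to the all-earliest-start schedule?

5

Early-start peak: h1:11  h2:6  h3:6  h4:6  h5:0  h6:0  h7:0  h8:0 ⇒ 11.
Leveled (A@1, B@1, C@5): h1:6  h2:6  h3:6  h4:6  h5:5  h6:0  h7:0  h8:0 ⇒ 6.
Reduction 11 − 6 = 5.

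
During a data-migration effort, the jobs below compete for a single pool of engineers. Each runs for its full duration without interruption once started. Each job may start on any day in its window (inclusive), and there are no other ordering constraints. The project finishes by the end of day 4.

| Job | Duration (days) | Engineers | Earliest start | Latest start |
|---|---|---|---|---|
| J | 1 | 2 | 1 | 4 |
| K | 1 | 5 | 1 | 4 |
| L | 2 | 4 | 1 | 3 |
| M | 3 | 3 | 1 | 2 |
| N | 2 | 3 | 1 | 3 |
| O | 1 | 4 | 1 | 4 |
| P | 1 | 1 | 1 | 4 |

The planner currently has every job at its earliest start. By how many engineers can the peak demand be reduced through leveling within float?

Early-start peak: d1:22  d2:10  d3:3  d4:0 ⇒ 22.
Leveled (J@1, K@1, L@2, M@1, N@2, O@4, P@4): d1:10  d2:10  d3:10  d4:5 ⇒ 10.
Reduction 22 − 10 = 12.

12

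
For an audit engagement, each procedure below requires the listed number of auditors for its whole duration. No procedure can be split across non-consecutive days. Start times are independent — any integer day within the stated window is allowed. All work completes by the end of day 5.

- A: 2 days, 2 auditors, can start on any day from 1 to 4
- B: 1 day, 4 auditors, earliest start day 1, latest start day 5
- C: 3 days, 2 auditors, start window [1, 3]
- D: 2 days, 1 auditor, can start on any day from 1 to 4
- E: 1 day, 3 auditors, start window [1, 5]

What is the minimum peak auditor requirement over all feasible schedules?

Early-start (A@1, B@1, C@1, D@1, E@1) gives peak 12: d1:12  d2:5  d3:2  d4:0  d5:0.
Shift B→5, D→3, E→4.
Schedule A@1, B@5, C@1, D@3, E@4: d1:4  d2:4  d3:3  d4:4  d5:4 — peak 4.
Total auditor-days = 19 over 5 days ⇒ peak ≥ ⌈19/5⌉ = 4, so 4 is optimal.

4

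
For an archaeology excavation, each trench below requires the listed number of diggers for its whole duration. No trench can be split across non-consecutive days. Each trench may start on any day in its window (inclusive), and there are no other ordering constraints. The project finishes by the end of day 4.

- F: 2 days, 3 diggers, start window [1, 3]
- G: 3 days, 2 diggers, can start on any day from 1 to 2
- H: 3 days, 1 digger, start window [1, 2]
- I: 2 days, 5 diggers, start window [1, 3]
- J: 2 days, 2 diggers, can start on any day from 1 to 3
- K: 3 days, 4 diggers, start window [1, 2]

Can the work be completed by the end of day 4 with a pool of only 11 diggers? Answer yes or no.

The minimum achievable peak is 12; 11 < 12, so no feasible schedule stays within the cap.

no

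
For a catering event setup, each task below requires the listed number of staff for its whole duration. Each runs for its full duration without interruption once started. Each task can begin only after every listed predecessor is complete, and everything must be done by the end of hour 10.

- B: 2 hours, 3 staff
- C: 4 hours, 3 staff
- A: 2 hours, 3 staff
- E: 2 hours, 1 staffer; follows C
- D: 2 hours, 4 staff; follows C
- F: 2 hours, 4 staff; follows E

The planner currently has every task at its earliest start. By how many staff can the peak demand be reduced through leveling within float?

3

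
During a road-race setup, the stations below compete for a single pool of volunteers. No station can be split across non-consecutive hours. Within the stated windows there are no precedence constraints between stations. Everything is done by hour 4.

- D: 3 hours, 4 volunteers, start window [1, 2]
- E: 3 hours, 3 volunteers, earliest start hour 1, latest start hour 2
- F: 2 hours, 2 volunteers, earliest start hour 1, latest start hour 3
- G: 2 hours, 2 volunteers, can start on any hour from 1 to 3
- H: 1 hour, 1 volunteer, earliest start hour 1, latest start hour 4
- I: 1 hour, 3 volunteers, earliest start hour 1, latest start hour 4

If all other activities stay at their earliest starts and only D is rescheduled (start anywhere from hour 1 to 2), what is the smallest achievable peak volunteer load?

11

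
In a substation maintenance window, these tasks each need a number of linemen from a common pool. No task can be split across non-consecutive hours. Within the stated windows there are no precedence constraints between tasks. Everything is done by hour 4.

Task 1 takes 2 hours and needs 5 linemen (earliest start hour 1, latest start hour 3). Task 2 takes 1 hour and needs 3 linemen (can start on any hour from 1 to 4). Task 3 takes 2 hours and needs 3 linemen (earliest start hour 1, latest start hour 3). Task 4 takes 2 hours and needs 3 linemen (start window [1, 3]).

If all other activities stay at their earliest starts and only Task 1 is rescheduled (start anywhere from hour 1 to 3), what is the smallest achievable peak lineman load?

Task 1@1: h1:14  h2:11  h3:0  h4:0 → peak 14
Task 1@2: h1:9  h2:11  h3:5  h4:0 → peak 11
Task 1@3: h1:9  h2:6  h3:5  h4:5 → peak 9
Best is Task 1@3, peak 9.

9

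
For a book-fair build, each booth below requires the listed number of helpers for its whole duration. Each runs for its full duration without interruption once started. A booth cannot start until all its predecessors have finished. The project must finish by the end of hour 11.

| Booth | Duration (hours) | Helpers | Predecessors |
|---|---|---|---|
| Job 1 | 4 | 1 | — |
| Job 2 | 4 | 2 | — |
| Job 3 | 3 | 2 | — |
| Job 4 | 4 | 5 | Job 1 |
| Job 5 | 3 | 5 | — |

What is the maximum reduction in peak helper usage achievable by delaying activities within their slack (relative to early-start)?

Early-start peak: h1:10  h2:10  h3:10  h4:3  h5:5  h6:5  h7:5  h8:5  h9:0  h10:0  h11:0 ⇒ 10.
Leveled (Job 1@1, Job 2@1, Job 3@1, Job 4@5, Job 5@9): h1:5  h2:5  h3:5  h4:3  h5:5  h6:5  h7:5  h8:5  h9:5  h10:5  h11:5 ⇒ 5.
Reduction 10 − 5 = 5.

5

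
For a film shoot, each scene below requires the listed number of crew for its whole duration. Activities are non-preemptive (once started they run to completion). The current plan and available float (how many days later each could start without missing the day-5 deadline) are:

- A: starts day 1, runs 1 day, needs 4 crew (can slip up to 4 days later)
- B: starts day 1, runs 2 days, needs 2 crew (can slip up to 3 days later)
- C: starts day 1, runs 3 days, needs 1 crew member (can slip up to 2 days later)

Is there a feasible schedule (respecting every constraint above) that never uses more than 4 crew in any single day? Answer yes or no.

Schedule A@1, B@2, C@2: d1:4  d2:3  d3:3  d4:1  d5:0 — peak 4 ≤ 4.

yes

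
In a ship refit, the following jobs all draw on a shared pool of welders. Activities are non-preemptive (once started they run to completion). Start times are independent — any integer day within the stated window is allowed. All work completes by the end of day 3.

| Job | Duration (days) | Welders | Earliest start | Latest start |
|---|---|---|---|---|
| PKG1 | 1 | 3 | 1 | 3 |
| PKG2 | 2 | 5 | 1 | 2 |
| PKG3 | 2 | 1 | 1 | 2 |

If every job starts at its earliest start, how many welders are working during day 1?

9

At early start, day 1 has: PKG1, PKG2, PKG3.
Demand: 3 + 5 + 1 = 9.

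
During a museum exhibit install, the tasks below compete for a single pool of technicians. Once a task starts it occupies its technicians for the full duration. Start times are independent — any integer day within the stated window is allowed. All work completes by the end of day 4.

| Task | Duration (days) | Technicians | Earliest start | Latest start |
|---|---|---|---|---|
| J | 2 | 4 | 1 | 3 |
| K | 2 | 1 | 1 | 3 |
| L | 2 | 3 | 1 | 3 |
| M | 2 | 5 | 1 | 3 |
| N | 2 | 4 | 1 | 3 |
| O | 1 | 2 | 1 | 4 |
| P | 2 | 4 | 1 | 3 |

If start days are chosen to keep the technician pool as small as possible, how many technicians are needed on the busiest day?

Early-start (J@1, K@1, L@1, M@1, N@1, O@1, P@1) gives peak 23: d1:23  d2:21  d3:0  d4:0.
Shift M→3, O→3, P→3.
Schedule J@1, K@1, L@1, M@3, N@1, O@3, P@3: d1:12  d2:12  d3:11  d4:9 — peak 12.

12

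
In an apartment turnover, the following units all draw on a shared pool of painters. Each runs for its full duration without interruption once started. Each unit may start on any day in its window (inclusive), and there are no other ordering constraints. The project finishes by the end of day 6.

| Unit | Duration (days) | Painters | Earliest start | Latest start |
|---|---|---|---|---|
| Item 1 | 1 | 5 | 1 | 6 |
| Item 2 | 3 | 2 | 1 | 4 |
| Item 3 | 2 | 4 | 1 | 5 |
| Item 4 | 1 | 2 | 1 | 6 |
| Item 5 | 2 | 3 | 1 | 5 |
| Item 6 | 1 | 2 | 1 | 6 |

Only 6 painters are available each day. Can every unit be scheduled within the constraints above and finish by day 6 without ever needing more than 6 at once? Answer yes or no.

yes

Schedule Item 1@1, Item 2@2, Item 3@2, Item 4@4, Item 5@5, Item 6@4: d1:5  d2:6  d3:6  d4:6  d5:3  d6:3 — peak 6 ≤ 6.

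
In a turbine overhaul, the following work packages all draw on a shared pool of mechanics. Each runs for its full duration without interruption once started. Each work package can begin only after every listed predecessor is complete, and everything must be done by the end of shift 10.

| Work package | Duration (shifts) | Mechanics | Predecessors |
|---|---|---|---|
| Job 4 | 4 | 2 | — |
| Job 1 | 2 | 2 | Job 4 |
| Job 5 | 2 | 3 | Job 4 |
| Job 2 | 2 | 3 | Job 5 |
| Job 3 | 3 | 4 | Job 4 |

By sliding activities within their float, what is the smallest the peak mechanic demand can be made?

Early-start (Job 4@1, Job 1@5, Job 5@5, Job 2@7, Job 3@5) gives peak 9: s1:2  s2:2  s3:2  s4:2  s5:9  s6:9  s7:7  s8:3  s9:0  s10:0.
Shift Job 3→7.
Schedule Job 4@1, Job 1@5, Job 5@5, Job 2@7, Job 3@7: s1:2  s2:2  s3:2  s4:2  s5:5  s6:5  s7:7  s8:7  s9:4  s10:0 — peak 7.

7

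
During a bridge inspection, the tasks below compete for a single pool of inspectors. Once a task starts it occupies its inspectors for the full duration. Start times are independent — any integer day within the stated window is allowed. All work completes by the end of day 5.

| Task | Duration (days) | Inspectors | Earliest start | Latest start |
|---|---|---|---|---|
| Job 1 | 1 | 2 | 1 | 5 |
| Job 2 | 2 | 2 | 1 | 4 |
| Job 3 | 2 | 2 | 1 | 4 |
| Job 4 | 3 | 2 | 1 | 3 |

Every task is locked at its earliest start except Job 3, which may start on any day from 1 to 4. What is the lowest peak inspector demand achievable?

Job 3@1: d1:8  d2:6  d3:2  d4:0  d5:0 → peak 8
Job 3@2: d1:6  d2:6  d3:4  d4:0  d5:0 → peak 6
Job 3@3: d1:6  d2:4  d3:4  d4:2  d5:0 → peak 6
Job 3@4: d1:6  d2:4  d3:2  d4:2  d5:2 → peak 6
Best is Job 3@2, peak 6.

6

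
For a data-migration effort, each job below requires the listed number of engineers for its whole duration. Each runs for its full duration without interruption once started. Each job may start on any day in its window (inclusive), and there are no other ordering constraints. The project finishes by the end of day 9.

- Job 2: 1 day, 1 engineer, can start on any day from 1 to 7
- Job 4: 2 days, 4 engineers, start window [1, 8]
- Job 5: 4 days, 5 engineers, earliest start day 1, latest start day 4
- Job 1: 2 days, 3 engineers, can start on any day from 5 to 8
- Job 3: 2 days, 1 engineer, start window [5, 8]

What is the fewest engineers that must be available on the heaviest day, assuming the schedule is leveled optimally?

5

Early-start (Job 2@1, Job 4@1, Job 5@1, Job 1@5, Job 3@5) gives peak 10: d1:10  d2:9  d3:5  d4:5  d5:4  d6:4  d7:0  d8:0  d9:0.
Shift Job 5→3, Job 1→7, Job 3→7.
Schedule Job 2@1, Job 4@1, Job 5@3, Job 1@7, Job 3@7: d1:5  d2:4  d3:5  d4:5  d5:5  d6:5  d7:4  d8:4  d9:0 — peak 5.
Total engineer-days = 37 over 9 days ⇒ peak ≥ ⌈37/9⌉ = 5, so 5 is optimal.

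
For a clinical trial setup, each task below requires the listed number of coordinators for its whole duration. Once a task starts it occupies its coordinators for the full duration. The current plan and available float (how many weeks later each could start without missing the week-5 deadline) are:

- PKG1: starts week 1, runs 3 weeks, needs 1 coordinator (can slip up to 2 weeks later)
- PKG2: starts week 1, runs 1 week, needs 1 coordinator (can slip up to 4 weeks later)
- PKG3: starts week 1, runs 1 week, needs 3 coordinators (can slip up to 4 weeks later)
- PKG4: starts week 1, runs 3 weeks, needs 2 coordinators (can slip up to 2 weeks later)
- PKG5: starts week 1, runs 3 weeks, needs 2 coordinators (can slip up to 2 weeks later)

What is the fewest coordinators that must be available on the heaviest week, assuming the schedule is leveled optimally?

5

Early-start (PKG1@1, PKG2@1, PKG3@1, PKG4@1, PKG5@1) gives peak 9: w1:9  w2:5  w3:5  w4:0  w5:0.
Shift PKG4→2, PKG5→2.
Schedule PKG1@1, PKG2@1, PKG3@1, PKG4@2, PKG5@2: w1:5  w2:5  w3:5  w4:4  w5:0 — peak 5.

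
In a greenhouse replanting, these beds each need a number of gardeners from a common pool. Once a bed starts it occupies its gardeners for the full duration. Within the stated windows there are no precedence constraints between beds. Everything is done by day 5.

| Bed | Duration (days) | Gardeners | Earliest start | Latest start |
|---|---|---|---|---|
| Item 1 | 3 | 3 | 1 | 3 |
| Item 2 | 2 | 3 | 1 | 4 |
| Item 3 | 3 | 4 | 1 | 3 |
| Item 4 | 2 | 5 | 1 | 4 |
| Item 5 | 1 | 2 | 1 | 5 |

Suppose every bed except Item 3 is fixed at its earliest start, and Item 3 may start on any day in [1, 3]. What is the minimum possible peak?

Item 3@1: d1:17  d2:15  d3:7  d4:0  d5:0 → peak 17
Item 3@2: d1:13  d2:15  d3:7  d4:4  d5:0 → peak 15
Item 3@3: d1:13  d2:11  d3:7  d4:4  d5:4 → peak 13
Best is Item 3@3, peak 13.

13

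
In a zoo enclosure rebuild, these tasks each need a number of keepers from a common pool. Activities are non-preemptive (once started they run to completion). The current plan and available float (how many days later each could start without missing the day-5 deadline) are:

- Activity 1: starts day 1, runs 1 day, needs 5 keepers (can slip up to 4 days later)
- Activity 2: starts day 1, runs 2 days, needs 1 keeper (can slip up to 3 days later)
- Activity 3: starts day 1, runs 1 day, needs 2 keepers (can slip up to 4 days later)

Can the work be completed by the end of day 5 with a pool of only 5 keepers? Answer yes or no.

yes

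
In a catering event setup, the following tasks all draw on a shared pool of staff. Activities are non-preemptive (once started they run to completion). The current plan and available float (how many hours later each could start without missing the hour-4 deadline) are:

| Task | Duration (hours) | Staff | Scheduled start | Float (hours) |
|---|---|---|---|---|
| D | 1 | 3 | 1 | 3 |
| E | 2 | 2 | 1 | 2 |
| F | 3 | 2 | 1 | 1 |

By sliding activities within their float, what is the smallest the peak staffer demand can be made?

4

Early-start (D@1, E@1, F@1) gives peak 7: h1:7  h2:4  h3:2  h4:0.
Shift E→2, F→2.
Schedule D@1, E@2, F@2: h1:3  h2:4  h3:4  h4:2 — peak 4.
Total staffer-hours = 13 over 4 hours ⇒ peak ≥ ⌈13/4⌉ = 4, so 4 is optimal.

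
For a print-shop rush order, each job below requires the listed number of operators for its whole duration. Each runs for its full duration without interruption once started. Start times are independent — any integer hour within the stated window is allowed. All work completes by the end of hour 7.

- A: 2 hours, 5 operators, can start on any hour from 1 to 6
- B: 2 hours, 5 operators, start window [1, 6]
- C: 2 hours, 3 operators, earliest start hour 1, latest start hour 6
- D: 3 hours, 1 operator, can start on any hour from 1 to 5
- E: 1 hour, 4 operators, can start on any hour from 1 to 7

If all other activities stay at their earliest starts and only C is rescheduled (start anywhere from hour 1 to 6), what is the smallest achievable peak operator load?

15

C@1: h1:18  h2:14  h3:1  h4:0  h5:0  h6:0  h7:0 → peak 18
C@2: h1:15  h2:14  h3:4  h4:0  h5:0  h6:0  h7:0 → peak 15
C@3: h1:15  h2:11  h3:4  h4:3  h5:0  h6:0  h7:0 → peak 15
C@4: h1:15  h2:11  h3:1  h4:3  h5:3  h6:0  h7:0 → peak 15
C@5: h1:15  h2:11  h3:1  h4:0  h5:3  h6:3  h7:0 → peak 15
C@6: h1:15  h2:11  h3:1  h4:0  h5:0  h6:3  h7:3 → peak 15
Best is C@2, peak 15.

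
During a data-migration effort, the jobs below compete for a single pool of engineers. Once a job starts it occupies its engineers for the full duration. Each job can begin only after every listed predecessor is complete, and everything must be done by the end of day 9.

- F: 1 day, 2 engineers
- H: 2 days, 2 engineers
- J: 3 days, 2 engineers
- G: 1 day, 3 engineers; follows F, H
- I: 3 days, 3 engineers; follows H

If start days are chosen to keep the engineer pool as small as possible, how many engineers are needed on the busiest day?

Early-start (F@1, H@1, J@1, G@3, I@3) gives peak 8: d1:6  d2:4  d3:8  d4:3  d5:3  d6:0  d7:0  d8:0  d9:0.
Shift J→2, G→5, I→6.
Schedule F@1, H@1, J@2, G@5, I@6: d1:4  d2:4  d3:2  d4:2  d5:3  d6:3  d7:3  d8:3  d9:0 — peak 4.

4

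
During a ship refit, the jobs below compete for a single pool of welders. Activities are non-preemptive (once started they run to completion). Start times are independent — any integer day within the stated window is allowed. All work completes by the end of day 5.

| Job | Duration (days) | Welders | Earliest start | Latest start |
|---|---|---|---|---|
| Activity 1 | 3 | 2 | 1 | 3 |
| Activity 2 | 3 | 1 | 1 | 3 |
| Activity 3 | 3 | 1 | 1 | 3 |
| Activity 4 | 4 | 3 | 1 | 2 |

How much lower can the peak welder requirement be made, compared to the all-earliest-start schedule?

0

Early-start peak: d1:7  d2:7  d3:7  d4:3  d5:0 ⇒ 7.
Leveled (Activity 1@1, Activity 2@1, Activity 3@1, Activity 4@1): d1:7  d2:7  d3:7  d4:3  d5:0 ⇒ 7.
Reduction 7 − 7 = 0.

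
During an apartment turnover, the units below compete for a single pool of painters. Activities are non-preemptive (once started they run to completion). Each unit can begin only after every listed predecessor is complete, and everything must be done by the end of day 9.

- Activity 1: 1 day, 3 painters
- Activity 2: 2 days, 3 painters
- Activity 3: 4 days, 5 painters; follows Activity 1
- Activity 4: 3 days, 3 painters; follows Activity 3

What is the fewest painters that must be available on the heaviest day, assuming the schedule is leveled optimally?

6

Early-start (Activity 1@1, Activity 2@1, Activity 3@2, Activity 4@6) gives peak 8: d1:6  d2:8  d3:5  d4:5  d5:5  d6:3  d7:3  d8:3  d9:0.
Shift Activity 3→3, Activity 4→7.
Schedule Activity 1@1, Activity 2@1, Activity 3@3, Activity 4@7: d1:6  d2:3  d3:5  d4:5  d5:5  d6:5  d7:3  d8:3  d9:3 — peak 6.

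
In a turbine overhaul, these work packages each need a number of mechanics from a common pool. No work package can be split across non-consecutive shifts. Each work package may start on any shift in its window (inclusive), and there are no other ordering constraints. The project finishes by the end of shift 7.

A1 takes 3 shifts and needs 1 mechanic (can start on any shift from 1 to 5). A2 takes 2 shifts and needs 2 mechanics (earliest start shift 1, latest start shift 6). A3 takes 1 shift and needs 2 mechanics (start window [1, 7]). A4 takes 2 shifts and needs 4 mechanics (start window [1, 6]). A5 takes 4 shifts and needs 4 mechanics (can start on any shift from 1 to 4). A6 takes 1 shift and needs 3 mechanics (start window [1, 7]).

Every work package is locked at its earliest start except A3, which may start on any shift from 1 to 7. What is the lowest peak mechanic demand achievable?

14

A3@1: s1:16  s2:11  s3:5  s4:4  s5:0  s6:0  s7:0 → peak 16
A3@2: s1:14  s2:13  s3:5  s4:4  s5:0  s6:0  s7:0 → peak 14
A3@3: s1:14  s2:11  s3:7  s4:4  s5:0  s6:0  s7:0 → peak 14
A3@4: s1:14  s2:11  s3:5  s4:6  s5:0  s6:0  s7:0 → peak 14
A3@5: s1:14  s2:11  s3:5  s4:4  s5:2  s6:0  s7:0 → peak 14
A3@6: s1:14  s2:11  s3:5  s4:4  s5:0  s6:2  s7:0 → peak 14
A3@7: s1:14  s2:11  s3:5  s4:4  s5:0  s6:0  s7:2 → peak 14
Best is A3@2, peak 14.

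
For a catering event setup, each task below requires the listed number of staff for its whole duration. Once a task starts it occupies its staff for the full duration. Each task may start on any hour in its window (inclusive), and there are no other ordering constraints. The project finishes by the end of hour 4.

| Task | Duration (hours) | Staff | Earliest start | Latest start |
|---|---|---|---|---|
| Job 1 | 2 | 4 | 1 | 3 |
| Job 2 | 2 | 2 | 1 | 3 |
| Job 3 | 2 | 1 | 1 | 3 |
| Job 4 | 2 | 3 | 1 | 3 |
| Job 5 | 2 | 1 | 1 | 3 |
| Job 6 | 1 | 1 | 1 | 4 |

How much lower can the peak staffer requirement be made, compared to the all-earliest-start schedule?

6

Early-start peak: h1:12  h2:11  h3:0  h4:0 ⇒ 12.
Leveled (Job 1@1, Job 2@1, Job 3@3, Job 4@3, Job 5@3, Job 6@3): h1:6  h2:6  h3:6  h4:5 ⇒ 6.
Reduction 12 − 6 = 6.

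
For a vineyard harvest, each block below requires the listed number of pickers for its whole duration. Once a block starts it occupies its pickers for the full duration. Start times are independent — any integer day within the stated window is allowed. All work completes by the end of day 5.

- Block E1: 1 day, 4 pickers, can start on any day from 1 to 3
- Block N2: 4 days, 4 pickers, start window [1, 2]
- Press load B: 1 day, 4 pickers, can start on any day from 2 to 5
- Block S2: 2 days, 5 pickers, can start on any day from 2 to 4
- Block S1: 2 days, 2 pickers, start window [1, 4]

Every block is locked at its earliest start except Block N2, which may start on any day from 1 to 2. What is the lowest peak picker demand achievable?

Block N2@1: d1:10  d2:15  d3:9  d4:4  d5:0 → peak 15
Block N2@2: d1:6  d2:15  d3:9  d4:4  d5:4 → peak 15
Best is Block N2@1, peak 15.

15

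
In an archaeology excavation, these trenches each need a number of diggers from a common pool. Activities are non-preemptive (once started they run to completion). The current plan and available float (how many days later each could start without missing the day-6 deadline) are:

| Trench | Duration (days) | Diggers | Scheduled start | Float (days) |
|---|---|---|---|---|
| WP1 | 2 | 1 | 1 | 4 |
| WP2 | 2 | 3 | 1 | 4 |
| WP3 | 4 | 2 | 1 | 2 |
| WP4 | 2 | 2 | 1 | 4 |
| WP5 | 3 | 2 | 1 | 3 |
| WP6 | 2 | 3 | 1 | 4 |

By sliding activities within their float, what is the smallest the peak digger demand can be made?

Early-start (WP1@1, WP2@1, WP3@1, WP4@1, WP5@1, WP6@1) gives peak 13: d1:13  d2:13  d3:4  d4:2  d5:0  d6:0.
Shift WP4→3, WP5→3, WP6→5.
Schedule WP1@1, WP2@1, WP3@1, WP4@3, WP5@3, WP6@5: d1:6  d2:6  d3:6  d4:6  d5:5  d6:3 — peak 6.
Total digger-days = 32 over 6 days ⇒ peak ≥ ⌈32/6⌉ = 6, so 6 is optimal.

6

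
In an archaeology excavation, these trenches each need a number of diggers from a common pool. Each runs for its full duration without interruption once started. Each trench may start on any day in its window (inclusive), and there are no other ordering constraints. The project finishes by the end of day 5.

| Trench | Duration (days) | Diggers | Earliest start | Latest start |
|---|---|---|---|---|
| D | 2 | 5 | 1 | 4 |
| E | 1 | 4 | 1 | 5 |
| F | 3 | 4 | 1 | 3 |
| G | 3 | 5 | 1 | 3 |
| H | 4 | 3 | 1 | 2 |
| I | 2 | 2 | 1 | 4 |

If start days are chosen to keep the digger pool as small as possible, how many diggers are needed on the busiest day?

12

Early-start (D@1, E@1, F@1, G@1, H@1, I@1) gives peak 23: d1:23  d2:19  d3:12  d4:3  d5:0.
Shift F→3, G→3, H→2.
Schedule D@1, E@1, F@3, G@3, H@2, I@1: d1:11  d2:10  d3:12  d4:12  d5:12 — peak 12.
Total digger-days = 57 over 5 days ⇒ peak ≥ ⌈57/5⌉ = 12, so 12 is optimal.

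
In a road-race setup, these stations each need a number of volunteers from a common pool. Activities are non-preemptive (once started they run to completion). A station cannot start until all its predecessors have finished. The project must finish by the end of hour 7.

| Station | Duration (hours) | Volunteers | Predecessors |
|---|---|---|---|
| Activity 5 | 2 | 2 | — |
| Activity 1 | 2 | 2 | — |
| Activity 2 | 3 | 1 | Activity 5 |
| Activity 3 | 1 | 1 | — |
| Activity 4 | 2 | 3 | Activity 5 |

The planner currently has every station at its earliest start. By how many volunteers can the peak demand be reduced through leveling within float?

2

Early-start peak: h1:5  h2:4  h3:4  h4:4  h5:1  h6:0  h7:0 ⇒ 5.
Leveled (Activity 5@1, Activity 1@3, Activity 2@3, Activity 3@1, Activity 4@6): h1:3  h2:2  h3:3  h4:3  h5:1  h6:3  h7:3 ⇒ 3.
Reduction 5 − 3 = 2.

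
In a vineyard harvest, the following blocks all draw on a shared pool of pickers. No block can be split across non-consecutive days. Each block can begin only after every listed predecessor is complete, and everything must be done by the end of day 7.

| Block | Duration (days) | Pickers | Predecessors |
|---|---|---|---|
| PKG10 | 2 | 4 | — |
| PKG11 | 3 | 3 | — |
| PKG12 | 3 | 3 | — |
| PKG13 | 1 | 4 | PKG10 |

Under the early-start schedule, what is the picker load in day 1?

At early start, day 1 has: PKG10, PKG11, PKG12.
Demand: 4 + 3 + 3 = 10.

10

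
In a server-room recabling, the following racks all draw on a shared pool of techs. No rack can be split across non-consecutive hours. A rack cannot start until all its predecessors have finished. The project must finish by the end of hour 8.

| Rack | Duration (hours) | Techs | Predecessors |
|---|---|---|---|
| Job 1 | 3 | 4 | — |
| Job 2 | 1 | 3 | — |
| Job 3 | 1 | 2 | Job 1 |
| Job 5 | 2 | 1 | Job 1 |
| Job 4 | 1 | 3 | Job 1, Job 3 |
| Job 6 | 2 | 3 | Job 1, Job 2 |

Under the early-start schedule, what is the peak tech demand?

7

Early-start schedule: Job 1@1, Job 2@1, Job 3@4, Job 5@4, Job 4@5, Job 6@4.
Load per hour: hour 1: 7, hour 2: 4, hour 3: 4, hour 4: 6, hour 5: 7, hour 6: 0, hour 7: 0, hour 8: 0.
Peak is 7.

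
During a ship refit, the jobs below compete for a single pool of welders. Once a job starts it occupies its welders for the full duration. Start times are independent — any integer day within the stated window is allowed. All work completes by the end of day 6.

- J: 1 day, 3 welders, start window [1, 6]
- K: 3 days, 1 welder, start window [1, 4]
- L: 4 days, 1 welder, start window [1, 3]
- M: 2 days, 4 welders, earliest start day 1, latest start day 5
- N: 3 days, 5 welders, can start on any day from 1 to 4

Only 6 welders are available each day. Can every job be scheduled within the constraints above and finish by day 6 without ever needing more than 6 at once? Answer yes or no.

yes

Schedule J@1, K@1, L@1, M@2, N@4: d1:5  d2:6  d3:6  d4:6  d5:5  d6:5 — peak 6 ≤ 6.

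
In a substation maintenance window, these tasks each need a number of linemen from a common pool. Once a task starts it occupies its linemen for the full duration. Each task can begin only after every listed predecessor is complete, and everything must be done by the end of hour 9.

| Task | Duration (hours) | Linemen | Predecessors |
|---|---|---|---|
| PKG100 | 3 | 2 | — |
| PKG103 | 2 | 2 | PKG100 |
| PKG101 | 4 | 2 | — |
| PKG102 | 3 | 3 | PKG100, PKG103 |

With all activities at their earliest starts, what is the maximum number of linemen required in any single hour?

4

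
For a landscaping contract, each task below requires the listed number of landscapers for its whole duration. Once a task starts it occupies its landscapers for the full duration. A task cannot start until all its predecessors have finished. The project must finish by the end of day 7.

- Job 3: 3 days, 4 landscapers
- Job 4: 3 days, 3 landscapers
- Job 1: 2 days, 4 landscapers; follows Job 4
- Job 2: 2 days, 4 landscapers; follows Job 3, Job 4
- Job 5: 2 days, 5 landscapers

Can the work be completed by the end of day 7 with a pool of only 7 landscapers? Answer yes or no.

The minimum achievable peak is 8; 7 < 8, so no feasible schedule stays within the cap.

no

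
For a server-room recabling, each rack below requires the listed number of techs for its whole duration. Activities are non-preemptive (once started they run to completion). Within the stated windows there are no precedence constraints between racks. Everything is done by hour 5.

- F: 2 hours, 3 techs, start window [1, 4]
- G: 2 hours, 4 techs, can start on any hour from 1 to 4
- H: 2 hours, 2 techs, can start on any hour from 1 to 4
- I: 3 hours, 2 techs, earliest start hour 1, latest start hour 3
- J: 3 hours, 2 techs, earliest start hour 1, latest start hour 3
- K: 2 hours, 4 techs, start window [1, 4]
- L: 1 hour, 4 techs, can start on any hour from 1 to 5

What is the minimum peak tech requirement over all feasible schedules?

Early-start (F@1, G@1, H@1, I@1, J@1, K@1, L@1) gives peak 21: h1:21  h2:17  h3:4  h4:0  h5:0.
Shift I→3, J→3, K→3, L→5.
Schedule F@1, G@1, H@1, I@3, J@3, K@3, L@5: h1:9  h2:9  h3:8  h4:8  h5:8 — peak 9.
Total tech-hours = 42 over 5 hours ⇒ peak ≥ ⌈42/5⌉ = 9, so 9 is optimal.

9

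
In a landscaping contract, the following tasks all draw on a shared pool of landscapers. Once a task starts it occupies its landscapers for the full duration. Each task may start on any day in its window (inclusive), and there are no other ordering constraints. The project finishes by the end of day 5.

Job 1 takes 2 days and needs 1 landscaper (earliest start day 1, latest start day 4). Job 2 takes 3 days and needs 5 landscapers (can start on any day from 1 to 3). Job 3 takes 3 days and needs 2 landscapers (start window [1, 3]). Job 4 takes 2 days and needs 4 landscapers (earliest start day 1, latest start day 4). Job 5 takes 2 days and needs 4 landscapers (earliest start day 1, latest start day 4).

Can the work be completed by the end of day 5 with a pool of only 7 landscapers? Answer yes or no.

Total landscaper-days = 39; over 5 days the average is 39/5 > 7, so some day must exceed 7.

no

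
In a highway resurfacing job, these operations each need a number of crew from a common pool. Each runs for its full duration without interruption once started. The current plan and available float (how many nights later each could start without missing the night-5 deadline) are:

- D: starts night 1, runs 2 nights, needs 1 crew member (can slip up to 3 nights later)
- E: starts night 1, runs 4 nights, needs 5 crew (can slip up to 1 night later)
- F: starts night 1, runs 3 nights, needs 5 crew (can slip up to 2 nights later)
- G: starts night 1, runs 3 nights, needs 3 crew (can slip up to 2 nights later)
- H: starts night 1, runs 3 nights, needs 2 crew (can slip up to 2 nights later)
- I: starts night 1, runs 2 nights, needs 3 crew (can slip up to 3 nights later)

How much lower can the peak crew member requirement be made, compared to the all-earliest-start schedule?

Early-start peak: n1:19  n2:19  n3:15  n4:5  n5:0 ⇒ 19.
Leveled (D@1, E@1, F@1, G@1, H@3, I@4): n1:14  n2:14  n3:15  n4:10  n5:5 ⇒ 15.
Reduction 19 − 15 = 4.

4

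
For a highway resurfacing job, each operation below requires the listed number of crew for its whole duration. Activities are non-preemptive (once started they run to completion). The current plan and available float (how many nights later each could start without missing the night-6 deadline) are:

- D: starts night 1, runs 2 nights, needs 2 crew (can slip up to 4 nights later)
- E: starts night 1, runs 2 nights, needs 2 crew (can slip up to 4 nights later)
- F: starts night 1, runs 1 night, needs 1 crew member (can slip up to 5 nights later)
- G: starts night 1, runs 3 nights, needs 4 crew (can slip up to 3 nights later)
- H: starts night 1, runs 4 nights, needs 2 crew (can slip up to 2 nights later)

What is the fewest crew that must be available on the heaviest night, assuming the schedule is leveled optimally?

6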